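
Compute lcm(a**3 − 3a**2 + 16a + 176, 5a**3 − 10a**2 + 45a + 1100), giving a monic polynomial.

a**4 + 2a**3 + a**2 + 256a + 880

Apply the Euclidean algorithm:
  a**3 − 3a**2 + 16a + 176 = (1/5)(5a**3 − 10a**2 + 45a + 1100) + (−a**2 + 7a − 44)
  5a**3 − 10a**2 + 45a + 1100 = (−5a − 25)(−a**2 + 7a − 44) + (0)
Last nonzero remainder: −a**2 + 7a − 44. Dividing through by −1 gives the monic gcd a**2 − 7a + 44.
Then lcm(f, g) = f·g / gcd(f, g); expanding and making the result monic gives the answer.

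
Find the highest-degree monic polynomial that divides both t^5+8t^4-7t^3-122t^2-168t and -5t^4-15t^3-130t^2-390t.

Repeated division with remainder:
  t^5+8t^4-7t^3-122t^2-168t = (-(1/5)t-1)(-5t^4-15t^3-130t^2-390t) + (-48t^3-330t^2-558t)
  -5t^4-15t^3-130t^2-390t = ((5/48)t-155/384)(-48t^3-330t^2-558t) + (-(13125/64)t^2-(39375/64)t)
  -48t^3-330t^2-558t = ((1024/4375)t+3968/4375)(-(13125/64)t^2-(39375/64)t) + (0)
Last nonzero remainder: -(13125/64)t^2-(39375/64)t. Dividing through by -13125/64 gives the monic gcd t^2+3t.

t^2+3t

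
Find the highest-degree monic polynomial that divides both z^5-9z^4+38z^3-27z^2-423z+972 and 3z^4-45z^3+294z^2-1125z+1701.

z^3-8z^2+42z-81

Apply the Euclidean algorithm:
  z^5-9z^4+38z^3-27z^2-423z+972 = ((1/3)z+2)(3z^4-45z^3+294z^2-1125z+1701) + (30z^3-240z^2+1260z-2430)
  3z^4-45z^3+294z^2-1125z+1701 = ((1/10)z-7/10)(30z^3-240z^2+1260z-2430) + (0)
Last nonzero remainder: 30z^3-240z^2+1260z-2430. Dividing through by 30 gives the monic gcd z^3-8z^2+42z-81.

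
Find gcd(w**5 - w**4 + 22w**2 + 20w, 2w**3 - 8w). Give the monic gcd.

By polynomial division,
  w**5 - w**4 + 22w**2 + 20w = ((1/2)w**2 - (1/2)w + 2)(2w**3 - 8w) + (18w**2 + 36w)
  2w**3 - 8w = ((1/9)w - 2/9)(18w**2 + 36w) + (0)
Last nonzero remainder: 18w**2 + 36w. Dividing through by 18 gives the monic gcd w**2 + 2w.

w**2 + 2w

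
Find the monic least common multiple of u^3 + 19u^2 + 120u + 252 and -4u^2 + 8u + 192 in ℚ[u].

Apply the Euclidean algorithm:
  u^3 + 19u^2 + 120u + 252 = (-(1/4)u - 21/4)(-4u^2 + 8u + 192) + (210u + 1260)
  -4u^2 + 8u + 192 = (-(2/105)u + 16/105)(210u + 1260) + (0)
Last nonzero remainder: 210u + 1260. Dividing through by 210 gives the monic gcd u + 6.
Then lcm(f, g) = f·g / gcd(f, g); expanding and making the result monic gives the answer.

u^4 + 11u^3 - 32u^2 - 708u - 2016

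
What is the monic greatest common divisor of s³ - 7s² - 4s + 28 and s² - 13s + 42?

s - 7

Repeated division with remainder:
  s³ - 7s² - 4s + 28 = (s + 6)(s² - 13s + 42) + (32s - 224)
  s² - 13s + 42 = ((1/32)s - 3/16)(32s - 224) + (0)
Last nonzero remainder: 32s - 224. Dividing through by 32 gives the monic gcd s - 7.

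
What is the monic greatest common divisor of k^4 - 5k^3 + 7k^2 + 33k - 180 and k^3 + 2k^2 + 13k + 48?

k + 3

By polynomial division,
  k^4 - 5k^3 + 7k^2 + 33k - 180 = (k - 7)(k^3 + 2k^2 + 13k + 48) + (8k^2 + 76k + 156)
  k^3 + 2k^2 + 13k + 48 = ((1/8)k - 15/16)(8k^2 + 76k + 156) + ((259/4)k + 777/4)
  8k^2 + 76k + 156 = ((32/259)k + 208/259)((259/4)k + 777/4) + (0)
Last nonzero remainder: (259/4)k + 777/4. Dividing through by 259/4 gives the monic gcd k + 3.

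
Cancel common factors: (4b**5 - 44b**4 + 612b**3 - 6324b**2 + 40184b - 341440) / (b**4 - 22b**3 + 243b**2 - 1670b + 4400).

(4b**2 + 24b + 388)/(b - 5)

Euclidean algorithm in ℚ[b]:
  4b**5 - 44b**4 + 612b**3 - 6324b**2 + 40184b - 341440 = (4b + 44)(b**4 - 22b**3 + 243b**2 - 1670b + 4400) + (608b**3 - 10336b**2 + 96064b - 535040)
  b**4 - 22b**3 + 243b**2 - 1670b + 4400 = ((1/608)b - 5/608)(608b**3 - 10336b**2 + 96064b - 535040) + (0)
Last nonzero remainder: 608b**3 - 10336b**2 + 96064b - 535040. Dividing through by 608 gives the monic gcd b**3 - 17b**2 + 158b - 880.
Cancel b**3 - 17b**2 + 158b - 880 from numerator and denominator to get the reduced form.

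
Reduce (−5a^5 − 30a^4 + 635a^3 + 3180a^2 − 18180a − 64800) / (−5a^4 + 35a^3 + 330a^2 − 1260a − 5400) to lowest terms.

(a^3 + 9a^2 − 82a − 720)/(a^2 − 4a − 60)

By polynomial division,
  −5a^5 − 30a^4 + 635a^3 + 3180a^2 − 18180a − 64800 = (a + 13)(−5a^4 + 35a^3 + 330a^2 − 1260a − 5400) + (−150a^3 + 150a^2 + 3600a + 5400)
  −5a^4 + 35a^3 + 330a^2 − 1260a − 5400 = ((1/30)a − 1/5)(−150a^3 + 150a^2 + 3600a + 5400) + (240a^2 − 720a − 4320)
  −150a^3 + 150a^2 + 3600a + 5400 = (−(5/8)a − 5/4)(240a^2 − 720a − 4320) + (0)
Last nonzero remainder: 240a^2 − 720a − 4320. Dividing through by 240 gives the monic gcd a^2 − 3a − 18.
Cancel a^2 − 3a − 18 from numerator and denominator to get the reduced form.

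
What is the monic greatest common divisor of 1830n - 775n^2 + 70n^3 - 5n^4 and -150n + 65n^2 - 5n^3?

Apply the Euclidean algorithm:
  -5n^4 + 70n^3 - 775n^2 + 1830n = (n - 1)(-5n^3 + 65n^2 - 150n) + (-560n^2 + 1680n)
  -5n^3 + 65n^2 - 150n = ((1/112)n - 5/56)(-560n^2 + 1680n) + (0)
Last nonzero remainder: -560n^2 + 1680n. Dividing through by -560 gives the monic gcd n^2 - 3n.

-3n + n^2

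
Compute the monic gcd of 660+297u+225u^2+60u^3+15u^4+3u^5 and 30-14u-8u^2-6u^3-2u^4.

Euclidean algorithm in ℚ[u]:
  3u^5+15u^4+60u^3+225u^2+297u+660 = (-(3/2)u-3)(-2u^4-6u^3-8u^2-14u+30) + (30u^3+180u^2+300u+750)
  -2u^4-6u^3-8u^2-14u+30 = (-(1/15)u+1/5)(30u^3+180u^2+300u+750) + (-24u^2-24u-120)
  30u^3+180u^2+300u+750 = (-(5/4)u-25/4)(-24u^2-24u-120) + (0)
Last nonzero remainder: -24u^2-24u-120. Dividing through by -24 gives the monic gcd u^2+u+5.

5+u+u^2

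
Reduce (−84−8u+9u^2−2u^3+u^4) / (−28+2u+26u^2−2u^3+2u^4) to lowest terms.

(−6−u+u^2)/(−2+2u^2)

Euclidean algorithm in ℚ[u]:
  u^4−2u^3+9u^2−8u−84 = (1/2)(2u^4−2u^3+26u^2+2u−28) + (−u^3−4u^2−9u−70)
  2u^4−2u^3+26u^2+2u−28 = (−2u+10)(−u^3−4u^2−9u−70) + (48u^2−48u+672)
  −u^3−4u^2−9u−70 = (−(1/48)u−5/48)(48u^2−48u+672) + (0)
Last nonzero remainder: 48u^2−48u+672. Dividing through by 48 gives the monic gcd u^2−u+14.
Cancel u^2−u+14 from numerator and denominator to get the reduced form.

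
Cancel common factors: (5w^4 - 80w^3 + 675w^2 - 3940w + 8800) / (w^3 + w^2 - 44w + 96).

By polynomial division,
  5w^4 - 80w^3 + 675w^2 - 3940w + 8800 = (5w - 85)(w^3 + w^2 - 44w + 96) + (980w^2 - 8160w + 16960)
  w^3 + w^2 - 44w + 96 = ((1/980)w + 457/48020)(980w^2 - 8160w + 16960) + ((39260/2401)w - 157040/2401)
  980w^2 - 8160w + 16960 = ((117649/1963)w - 509012/1963)((39260/2401)w - 157040/2401) + (0)
Last nonzero remainder: (39260/2401)w - 157040/2401. Dividing through by 39260/2401 gives the monic gcd w - 4.
Cancel w - 4 from numerator and denominator to get the reduced form.

(5w^3 - 60w^2 + 435w - 2200)/(w^2 + 5w - 24)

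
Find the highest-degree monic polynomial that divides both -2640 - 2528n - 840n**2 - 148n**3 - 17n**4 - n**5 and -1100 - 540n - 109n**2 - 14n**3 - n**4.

220 + 64n + 9n**2 + n**3

Repeated division with remainder:
  -n**5 - 17n**4 - 148n**3 - 840n**2 - 2528n - 2640 = (n + 3)(-n**4 - 14n**3 - 109n**2 - 540n - 1100) + (3n**3 + 27n**2 + 192n + 660)
  -n**4 - 14n**3 - 109n**2 - 540n - 1100 = (-(1/3)n - 5/3)(3n**3 + 27n**2 + 192n + 660) + (0)
Last nonzero remainder: 3n**3 + 27n**2 + 192n + 660. Dividing through by 3 gives the monic gcd n**3 + 9n**2 + 64n + 220.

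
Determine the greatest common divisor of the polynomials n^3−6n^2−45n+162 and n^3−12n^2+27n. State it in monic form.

n^2−12n+27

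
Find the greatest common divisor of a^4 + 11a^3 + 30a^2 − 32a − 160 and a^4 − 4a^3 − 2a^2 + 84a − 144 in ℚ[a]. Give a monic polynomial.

a^2 + 2a − 8

Apply the Euclidean algorithm:
  a^4 + 11a^3 + 30a^2 − 32a − 160 = (a^4 − 4a^3 − 2a^2 + 84a − 144) + (15a^3 + 32a^2 − 116a − 16)
  a^4 − 4a^3 − 2a^2 + 84a − 144 = ((1/15)a − 92/225)(15a^3 + 32a^2 − 116a − 16) + ((4234/225)a^2 + (8468/225)a − 33872/225)
  15a^3 + 32a^2 − 116a − 16 = ((3375/4234)a + 225/2117)((4234/225)a^2 + (8468/225)a − 33872/225) + (0)
Last nonzero remainder: (4234/225)a^2 + (8468/225)a − 33872/225. Dividing through by 4234/225 gives the monic gcd a^2 + 2a − 8.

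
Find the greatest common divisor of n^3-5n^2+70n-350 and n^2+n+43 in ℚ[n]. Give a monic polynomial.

1

By polynomial division,
  n^3-5n^2+70n-350 = (n-6)(n^2+n+43) + (33n-92)
  n^2+n+43 = ((1/33)n+125/1089)(33n-92) + (58327/1089)
  33n-92 = ((35937/58327)n-100188/58327)(58327/1089) + (0)
The last nonzero remainder is the constant 58327/1089, so the polynomials are coprime and gcd = 1.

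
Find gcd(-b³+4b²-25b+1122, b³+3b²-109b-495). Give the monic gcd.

b-11

Repeated division with remainder:
  -b³+4b²-25b+1122 = (-1)(b³+3b²-109b-495) + (7b²-134b+627)
  b³+3b²-109b-495 = ((1/7)b+155/49)(7b²-134b+627) + ((11040/49)b-121440/49)
  7b²-134b+627 = ((343/11040)b-931/3680)((11040/49)b-121440/49) + (0)
Last nonzero remainder: (11040/49)b-121440/49. Dividing through by 11040/49 gives the monic gcd b-11.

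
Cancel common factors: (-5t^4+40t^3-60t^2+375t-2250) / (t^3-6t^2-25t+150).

Euclidean algorithm in ℚ[t]:
  -5t^4+40t^3-60t^2+375t-2250 = (-5t+10)(t^3-6t^2-25t+150) + (-125t^2+1375t-3750)
  t^3-6t^2-25t+150 = (-(1/125)t-1/25)(-125t^2+1375t-3750) + (0)
Last nonzero remainder: -125t^2+1375t-3750. Dividing through by -125 gives the monic gcd t^2-11t+30.
Cancel t^2-11t+30 from numerator and denominator to get the reduced form.

(-5t^2-15t-75)/(t+5)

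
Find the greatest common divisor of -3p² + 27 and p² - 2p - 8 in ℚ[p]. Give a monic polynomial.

Apply the Euclidean algorithm:
  -3p² + 27 = (-3)(p² - 2p - 8) + (-6p + 3)
  p² - 2p - 8 = (-(1/6)p + 1/4)(-6p + 3) + (-35/4)
  -6p + 3 = ((24/35)p - 12/35)(-35/4) + (0)
The last nonzero remainder is the constant -35/4, so the polynomials are coprime and gcd = 1.

1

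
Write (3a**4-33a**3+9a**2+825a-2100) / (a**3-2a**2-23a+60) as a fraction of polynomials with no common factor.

Apply the Euclidean algorithm:
  3a**4-33a**3+9a**2+825a-2100 = (3a-27)(a**3-2a**2-23a+60) + (24a**2+24a-480)
  a**3-2a**2-23a+60 = ((1/24)a-1/8)(24a**2+24a-480) + (0)
Last nonzero remainder: 24a**2+24a-480. Dividing through by 24 gives the monic gcd a**2+a-20.
Cancel a**2+a-20 from numerator and denominator to get the reduced form.

(3a**2-36a+105)/(a-3)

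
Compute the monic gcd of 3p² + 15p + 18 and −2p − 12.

Euclidean algorithm in ℚ[p]:
  3p² + 15p + 18 = (−(3/2)p + 3/2)(−2p − 12) + (36)
  −2p − 12 = (−(1/18)p − 1/3)(36) + (0)
The last nonzero remainder is the constant 36, so the polynomials are coprime and gcd = 1.

1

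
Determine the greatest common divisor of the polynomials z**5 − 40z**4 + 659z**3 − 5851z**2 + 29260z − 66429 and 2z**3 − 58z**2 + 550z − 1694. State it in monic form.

z**2 − 22z + 121

By polynomial division,
  z**5 − 40z**4 + 659z**3 − 5851z**2 + 29260z − 66429 = ((1/2)z**2 − (11/2)z + 65/2)(2z**3 − 58z**2 + 550z − 1694) + (−94z**2 + 2068z − 11374)
  2z**3 − 58z**2 + 550z − 1694 = (−(1/47)z + 7/47)(−94z**2 + 2068z − 11374) + (0)
Last nonzero remainder: −94z**2 + 2068z − 11374. Dividing through by −94 gives the monic gcd z**2 − 22z + 121.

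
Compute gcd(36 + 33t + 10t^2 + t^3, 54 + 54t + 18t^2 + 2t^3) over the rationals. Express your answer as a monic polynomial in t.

Repeated division with remainder:
  t^3 + 10t^2 + 33t + 36 = (1/2)(2t^3 + 18t^2 + 54t + 54) + (t^2 + 6t + 9)
  2t^3 + 18t^2 + 54t + 54 = (2t + 6)(t^2 + 6t + 9) + (0)
The last nonzero remainder t^2 + 6t + 9 is already monic.

9 + 6t + t^2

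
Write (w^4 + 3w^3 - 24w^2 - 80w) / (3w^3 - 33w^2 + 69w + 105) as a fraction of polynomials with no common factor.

By polynomial division,
  w^4 + 3w^3 - 24w^2 - 80w = ((1/3)w + 14/3)(3w^3 - 33w^2 + 69w + 105) + (107w^2 - 437w - 490)
  3w^3 - 33w^2 + 69w + 105 = ((3/107)w - 2220/11449)(107w^2 - 437w - 490) + (-(22869/11449)w + 114345/11449)
  107w^2 - 437w - 490 = (-(1225043/22869)w - 160286/3267)(-(22869/11449)w + 114345/11449) + (0)
Last nonzero remainder: -(22869/11449)w + 114345/11449. Dividing through by -22869/11449 gives the monic gcd w - 5.
Cancel w - 5 from numerator and denominator to get the reduced form.

(w^3 + 8w^2 + 16w)/(3w^2 - 18w - 21)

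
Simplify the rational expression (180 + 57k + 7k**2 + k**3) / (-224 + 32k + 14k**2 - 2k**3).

(-45 - 3k - k**2)/(56 - 22k + 2k**2)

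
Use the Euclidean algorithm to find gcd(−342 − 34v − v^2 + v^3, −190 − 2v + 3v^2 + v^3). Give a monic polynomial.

38 + 8v + v^2

Repeated division with remainder:
  v^3 − v^2 − 34v − 342 = (v^3 + 3v^2 − 2v − 190) + (−4v^2 − 32v − 152)
  v^3 + 3v^2 − 2v − 190 = (−(1/4)v + 5/4)(−4v^2 − 32v − 152) + (0)
Last nonzero remainder: −4v^2 − 32v − 152. Dividing through by −4 gives the monic gcd v^2 + 8v + 38.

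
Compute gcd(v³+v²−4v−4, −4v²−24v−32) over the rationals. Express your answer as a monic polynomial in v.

v+2

Euclidean algorithm in ℚ[v]:
  v³+v²−4v−4 = (−(1/4)v+5/4)(−4v²−24v−32) + (18v+36)
  −4v²−24v−32 = (−(2/9)v−8/9)(18v+36) + (0)
Last nonzero remainder: 18v+36. Dividing through by 18 gives the monic gcd v+2.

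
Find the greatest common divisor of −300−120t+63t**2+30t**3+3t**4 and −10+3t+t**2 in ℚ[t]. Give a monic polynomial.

−10+3t+t**2

Euclidean algorithm in ℚ[t]:
  3t**4+30t**3+63t**2−120t−300 = (3t**2+21t+30)(t**2+3t−10) + (0)
The last nonzero remainder t**2+3t−10 is already monic.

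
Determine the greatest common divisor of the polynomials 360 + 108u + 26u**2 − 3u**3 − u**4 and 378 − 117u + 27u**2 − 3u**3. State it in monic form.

−6 + u

Repeated division with remainder:
  −u**4 − 3u**3 + 26u**2 + 108u + 360 = ((1/3)u + 4)(−3u**3 + 27u**2 − 117u + 378) + (−43u**2 + 450u − 1152)
  −3u**3 + 27u**2 − 117u + 378 = ((3/43)u + 189/1849)(−43u**2 + 450u − 1152) + (−(152775/1849)u + 916650/1849)
  −43u**2 + 450u − 1152 = ((79507/152775)u − 118336/50925)(−(152775/1849)u + 916650/1849) + (0)
Last nonzero remainder: −(152775/1849)u + 916650/1849. Dividing through by −152775/1849 gives the monic gcd u − 6.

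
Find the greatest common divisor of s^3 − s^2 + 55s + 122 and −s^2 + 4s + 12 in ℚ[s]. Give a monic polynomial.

Euclidean algorithm in ℚ[s]:
  s^3 − s^2 + 55s + 122 = (−s − 3)(−s^2 + 4s + 12) + (79s + 158)
  −s^2 + 4s + 12 = (−(1/79)s + 6/79)(79s + 158) + (0)
Last nonzero remainder: 79s + 158. Dividing through by 79 gives the monic gcd s + 2.

s + 2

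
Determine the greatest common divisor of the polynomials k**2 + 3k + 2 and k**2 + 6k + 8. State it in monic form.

k + 2

Euclidean algorithm in ℚ[k]:
  k**2 + 3k + 2 = (k**2 + 6k + 8) + (-3k - 6)
  k**2 + 6k + 8 = (-(1/3)k - 4/3)(-3k - 6) + (0)
Last nonzero remainder: -3k - 6. Dividing through by -3 gives the monic gcd k + 2.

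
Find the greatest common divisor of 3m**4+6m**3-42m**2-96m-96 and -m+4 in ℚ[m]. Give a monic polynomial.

m-4

Repeated division with remainder:
  3m**4+6m**3-42m**2-96m-96 = (-3m**3-18m**2-30m-24)(-m+4) + (0)
Last nonzero remainder: -m+4. Dividing through by -1 gives the monic gcd m-4.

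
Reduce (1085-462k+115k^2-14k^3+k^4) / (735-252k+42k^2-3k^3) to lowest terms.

Euclidean algorithm in ℚ[k]:
  k^4-14k^3+115k^2-462k+1085 = (-(1/3)k)(-3k^3+42k^2-252k+735) + (31k^2-217k+1085)
  -3k^3+42k^2-252k+735 = (-(3/31)k+21/31)(31k^2-217k+1085) + (0)
Last nonzero remainder: 31k^2-217k+1085. Dividing through by 31 gives the monic gcd k^2-7k+35.
Cancel k^2-7k+35 from numerator and denominator to get the reduced form.

(-31+7k-k^2)/(-21+3k)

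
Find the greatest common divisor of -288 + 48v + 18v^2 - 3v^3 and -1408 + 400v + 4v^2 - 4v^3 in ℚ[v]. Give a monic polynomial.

-4 + v

Apply the Euclidean algorithm:
  -3v^3 + 18v^2 + 48v - 288 = (3/4)(-4v^3 + 4v^2 + 400v - 1408) + (15v^2 - 252v + 768)
  -4v^3 + 4v^2 + 400v - 1408 = (-(4/15)v - 316/75)(15v^2 - 252v + 768) + (-(11424/25)v + 45696/25)
  15v^2 - 252v + 768 = (-(125/3808)v + 50/119)(-(11424/25)v + 45696/25) + (0)
Last nonzero remainder: -(11424/25)v + 45696/25. Dividing through by -11424/25 gives the monic gcd v - 4.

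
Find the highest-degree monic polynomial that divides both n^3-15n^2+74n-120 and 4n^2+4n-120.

n-5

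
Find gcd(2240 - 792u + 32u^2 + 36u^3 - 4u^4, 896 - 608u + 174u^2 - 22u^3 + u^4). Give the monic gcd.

-112 + 62u - 14u^2 + u^3

Euclidean algorithm in ℚ[u]:
  -4u^4 + 36u^3 + 32u^2 - 792u + 2240 = (-4)(u^4 - 22u^3 + 174u^2 - 608u + 896) + (-52u^3 + 728u^2 - 3224u + 5824)
  u^4 - 22u^3 + 174u^2 - 608u + 896 = (-(1/52)u + 2/13)(-52u^3 + 728u^2 - 3224u + 5824) + (0)
Last nonzero remainder: -52u^3 + 728u^2 - 3224u + 5824. Dividing through by -52 gives the monic gcd u^3 - 14u^2 + 62u - 112.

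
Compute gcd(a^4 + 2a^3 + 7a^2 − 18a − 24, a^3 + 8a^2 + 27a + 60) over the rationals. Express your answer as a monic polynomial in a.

By polynomial division,
  a^4 + 2a^3 + 7a^2 − 18a − 24 = (a − 6)(a^3 + 8a^2 + 27a + 60) + (28a^2 + 84a + 336)
  a^3 + 8a^2 + 27a + 60 = ((1/28)a + 5/28)(28a^2 + 84a + 336) + (0)
Last nonzero remainder: 28a^2 + 84a + 336. Dividing through by 28 gives the monic gcd a^2 + 3a + 12.

a^2 + 3a + 12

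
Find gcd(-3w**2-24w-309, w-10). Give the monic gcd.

Apply the Euclidean algorithm:
  -3w**2-24w-309 = (-3w-54)(w-10) + (-849)
  w-10 = (-(1/849)w+10/849)(-849) + (0)
The last nonzero remainder is the constant -849, so the polynomials are coprime and gcd = 1.

1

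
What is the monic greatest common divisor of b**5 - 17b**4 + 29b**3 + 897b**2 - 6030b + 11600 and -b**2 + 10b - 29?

Repeated division with remainder:
  b**5 - 17b**4 + 29b**3 + 897b**2 - 6030b + 11600 = (-b**3 + 7b**2 + 70b - 400)(-b**2 + 10b - 29) + (0)
Last nonzero remainder: -b**2 + 10b - 29. Dividing through by -1 gives the monic gcd b**2 - 10b + 29.

b**2 - 10b + 29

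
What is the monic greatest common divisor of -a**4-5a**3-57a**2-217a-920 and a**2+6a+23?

Repeated division with remainder:
  -a**4-5a**3-57a**2-217a-920 = (-a**2+a-40)(a**2+6a+23) + (0)
The last nonzero remainder a**2+6a+23 is already monic.

a**2+6a+23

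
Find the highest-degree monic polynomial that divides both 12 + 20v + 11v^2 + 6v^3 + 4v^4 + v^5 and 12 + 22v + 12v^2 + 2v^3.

2 + 3v + v^2

Repeated division with remainder:
  v^5 + 4v^4 + 6v^3 + 11v^2 + 20v + 12 = ((1/2)v^2 - v + 7/2)(2v^3 + 12v^2 + 22v + 12) + (-15v^2 - 45v - 30)
  2v^3 + 12v^2 + 22v + 12 = (-(2/15)v - 2/5)(-15v^2 - 45v - 30) + (0)
Last nonzero remainder: -15v^2 - 45v - 30. Dividing through by -15 gives the monic gcd v^2 + 3v + 2.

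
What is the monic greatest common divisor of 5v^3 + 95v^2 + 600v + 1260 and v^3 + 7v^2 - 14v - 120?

v + 6

By polynomial division,
  5v^3 + 95v^2 + 600v + 1260 = (5)(v^3 + 7v^2 - 14v - 120) + (60v^2 + 670v + 1860)
  v^3 + 7v^2 - 14v - 120 = ((1/60)v - 5/72)(60v^2 + 670v + 1860) + ((55/36)v + 55/6)
  60v^2 + 670v + 1860 = ((432/11)v + 2232/11)((55/36)v + 55/6) + (0)
Last nonzero remainder: (55/36)v + 55/6. Dividing through by 55/36 gives the monic gcd v + 6.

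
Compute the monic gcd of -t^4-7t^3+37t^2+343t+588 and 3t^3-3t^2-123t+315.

t+7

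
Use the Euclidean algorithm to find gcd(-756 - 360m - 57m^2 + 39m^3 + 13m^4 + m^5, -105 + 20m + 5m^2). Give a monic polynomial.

-21 + 4m + m^2

Euclidean algorithm in ℚ[m]:
  m^5 + 13m^4 + 39m^3 - 57m^2 - 360m - 756 = ((1/5)m^3 + (9/5)m^2 + (24/5)m + 36/5)(5m^2 + 20m - 105) + (0)
Last nonzero remainder: 5m^2 + 20m - 105. Dividing through by 5 gives the monic gcd m^2 + 4m - 21.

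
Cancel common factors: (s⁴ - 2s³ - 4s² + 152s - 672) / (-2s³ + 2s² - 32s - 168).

(-s² - 2s + 24)/(2s + 6)

Apply the Euclidean algorithm:
  s⁴ - 2s³ - 4s² + 152s - 672 = (-(1/2)s + 1/2)(-2s³ + 2s² - 32s - 168) + (-21s² + 84s - 588)
  -2s³ + 2s² - 32s - 168 = ((2/21)s + 2/7)(-21s² + 84s - 588) + (0)
Last nonzero remainder: -21s² + 84s - 588. Dividing through by -21 gives the monic gcd s² - 4s + 28.
Cancel s² - 4s + 28 from numerator and denominator to get the reduced form.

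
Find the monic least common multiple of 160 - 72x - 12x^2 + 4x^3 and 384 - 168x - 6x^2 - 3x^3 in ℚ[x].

2560 - 992x - 224x^2 + 34x^3 + x^4 + x^5

Apply the Euclidean algorithm:
  4x^3 - 12x^2 - 72x + 160 = (-4/3)(-3x^3 - 6x^2 - 168x + 384) + (-20x^2 - 296x + 672)
  -3x^3 - 6x^2 - 168x + 384 = ((3/20)x - 48/25)(-20x^2 - 296x + 672) + (-(20928/25)x + 41856/25)
  -20x^2 - 296x + 672 = ((125/5232)x + 175/436)(-(20928/25)x + 41856/25) + (0)
Last nonzero remainder: -(20928/25)x + 41856/25. Dividing through by -20928/25 gives the monic gcd x - 2.
Then lcm(f, g) = f·g / gcd(f, g); expanding and making the result monic gives the answer.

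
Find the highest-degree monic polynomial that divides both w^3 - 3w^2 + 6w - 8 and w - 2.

Euclidean algorithm in ℚ[w]:
  w^3 - 3w^2 + 6w - 8 = (w^2 - w + 4)(w - 2) + (0)
The last nonzero remainder w - 2 is already monic.

w - 2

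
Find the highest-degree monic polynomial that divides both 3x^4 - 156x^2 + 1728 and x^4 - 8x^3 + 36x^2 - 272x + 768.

Euclidean algorithm in ℚ[x]:
  3x^4 - 156x^2 + 1728 = (3)(x^4 - 8x^3 + 36x^2 - 272x + 768) + (24x^3 - 264x^2 + 816x - 576)
  x^4 - 8x^3 + 36x^2 - 272x + 768 = ((1/24)x + 1/8)(24x^3 - 264x^2 + 816x - 576) + (35x^2 - 350x + 840)
  24x^3 - 264x^2 + 816x - 576 = ((24/35)x - 24/35)(35x^2 - 350x + 840) + (0)
Last nonzero remainder: 35x^2 - 350x + 840. Dividing through by 35 gives the monic gcd x^2 - 10x + 24.

x^2 - 10x + 24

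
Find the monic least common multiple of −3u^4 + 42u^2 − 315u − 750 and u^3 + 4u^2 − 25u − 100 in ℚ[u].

u^6 − u^5 − 34u^4 + 119u^3 + 425u^2 − 2350u − 5000

Repeated division with remainder:
  −3u^4 + 42u^2 − 315u − 750 = (−3u + 12)(u^3 + 4u^2 − 25u − 100) + (−81u^2 − 315u + 450)
  u^3 + 4u^2 − 25u − 100 = (−(1/81)u − 1/729)(−81u^2 − 315u + 450) + (−(1610/81)u − 8050/81)
  −81u^2 − 315u + 450 = ((6561/1610)u − 729/161)(−(1610/81)u − 8050/81) + (0)
Last nonzero remainder: −(1610/81)u − 8050/81. Dividing through by −1610/81 gives the monic gcd u + 5.
Then lcm(f, g) = f·g / gcd(f, g); expanding and making the result monic gives the answer.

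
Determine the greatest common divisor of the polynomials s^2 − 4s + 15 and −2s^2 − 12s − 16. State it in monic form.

Euclidean algorithm in ℚ[s]:
  s^2 − 4s + 15 = (−1/2)(−2s^2 − 12s − 16) + (−10s + 7)
  −2s^2 − 12s − 16 = ((1/5)s + 67/50)(−10s + 7) + (−1269/50)
  −10s + 7 = ((500/1269)s − 350/1269)(−1269/50) + (0)
The last nonzero remainder is the constant −1269/50, so the polynomials are coprime and gcd = 1.

1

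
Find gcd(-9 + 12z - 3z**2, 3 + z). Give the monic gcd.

1

Repeated division with remainder:
  -3z**2 + 12z - 9 = (-3z + 21)(z + 3) + (-72)
  z + 3 = (-(1/72)z - 1/24)(-72) + (0)
The last nonzero remainder is the constant -72, so the polynomials are coprime and gcd = 1.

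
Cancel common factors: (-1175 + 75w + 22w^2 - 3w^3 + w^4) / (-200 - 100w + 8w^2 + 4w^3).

Apply the Euclidean algorithm:
  w^4 - 3w^3 + 22w^2 + 75w - 1175 = ((1/4)w - 5/4)(4w^3 + 8w^2 - 100w - 200) + (57w^2 - 1425)
  4w^3 + 8w^2 - 100w - 200 = ((4/57)w + 8/57)(57w^2 - 1425) + (0)
Last nonzero remainder: 57w^2 - 1425. Dividing through by 57 gives the monic gcd w^2 - 25.
Cancel w^2 - 25 from numerator and denominator to get the reduced form.

(47 - 3w + w^2)/(8 + 4w)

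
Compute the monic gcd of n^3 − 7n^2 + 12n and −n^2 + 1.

1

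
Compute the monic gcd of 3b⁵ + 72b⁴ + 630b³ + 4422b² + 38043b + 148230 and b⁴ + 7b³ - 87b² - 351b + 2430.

By polynomial division,
  3b⁵ + 72b⁴ + 630b³ + 4422b² + 38043b + 148230 = (3b + 51)(b⁴ + 7b³ - 87b² - 351b + 2430) + (534b³ + 9912b² + 48654b + 24300)
  b⁴ + 7b³ - 87b² - 351b + 2430 = ((1/534)b - 343/15842)(534b³ + 9912b² + 48654b + 24300) + ((289080/7921)b² + (5203440/7921)b + 23415480/7921)
  534b³ + 9912b² + 48654b + 24300 = ((704969/48180)b + 39605/4818)((289080/7921)b² + (5203440/7921)b + 23415480/7921) + (0)
Last nonzero remainder: (289080/7921)b² + (5203440/7921)b + 23415480/7921. Dividing through by 289080/7921 gives the monic gcd b² + 18b + 81.

b² + 18b + 81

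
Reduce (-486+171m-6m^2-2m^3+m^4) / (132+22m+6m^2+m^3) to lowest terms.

(-81+42m-8m^2+m^3)/(22+m^2)

By polynomial division,
  m^4-2m^3-6m^2+171m-486 = (m-8)(m^3+6m^2+22m+132) + (20m^2+215m+570)
  m^3+6m^2+22m+132 = ((1/20)m-19/80)(20m^2+215m+570) + ((713/16)m+2139/8)
  20m^2+215m+570 = ((320/713)m+1520/713)((713/16)m+2139/8) + (0)
Last nonzero remainder: (713/16)m+2139/8. Dividing through by 713/16 gives the monic gcd m+6.
Cancel m+6 from numerator and denominator to get the reduced form.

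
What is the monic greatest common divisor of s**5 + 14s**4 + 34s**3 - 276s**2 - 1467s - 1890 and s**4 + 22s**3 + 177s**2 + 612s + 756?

Euclidean algorithm in ℚ[s]:
  s**5 + 14s**4 + 34s**3 - 276s**2 - 1467s - 1890 = (s - 8)(s**4 + 22s**3 + 177s**2 + 612s + 756) + (33s**3 + 528s**2 + 2673s + 4158)
  s**4 + 22s**3 + 177s**2 + 612s + 756 = ((1/33)s + 2/11)(33s**3 + 528s**2 + 2673s + 4158) + (0)
Last nonzero remainder: 33s**3 + 528s**2 + 2673s + 4158. Dividing through by 33 gives the monic gcd s**3 + 16s**2 + 81s + 126.

s**3 + 16s**2 + 81s + 126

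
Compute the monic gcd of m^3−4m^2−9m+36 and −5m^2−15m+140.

Repeated division with remainder:
  m^3−4m^2−9m+36 = (−(1/5)m+7/5)(−5m^2−15m+140) + (40m−160)
  −5m^2−15m+140 = (−(1/8)m−7/8)(40m−160) + (0)
Last nonzero remainder: 40m−160. Dividing through by 40 gives the monic gcd m−4.

m−4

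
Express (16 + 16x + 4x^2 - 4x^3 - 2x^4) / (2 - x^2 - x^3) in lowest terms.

(-8 + 2x^2)/(-1 + x)

By polynomial division,
  -2x^4 - 4x^3 + 4x^2 + 16x + 16 = (2x + 2)(-x^3 - x^2 + 2) + (6x^2 + 12x + 12)
  -x^3 - x^2 + 2 = (-(1/6)x + 1/6)(6x^2 + 12x + 12) + (0)
Last nonzero remainder: 6x^2 + 12x + 12. Dividing through by 6 gives the monic gcd x^2 + 2x + 2.
Cancel x^2 + 2x + 2 from numerator and denominator to get the reduced form.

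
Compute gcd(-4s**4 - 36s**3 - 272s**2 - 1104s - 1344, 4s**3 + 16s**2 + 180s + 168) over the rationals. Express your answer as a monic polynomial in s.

By polynomial division,
  -4s**4 - 36s**3 - 272s**2 - 1104s - 1344 = (-s - 5)(4s**3 + 16s**2 + 180s + 168) + (-12s**2 - 36s - 504)
  4s**3 + 16s**2 + 180s + 168 = (-(1/3)s - 1/3)(-12s**2 - 36s - 504) + (0)
Last nonzero remainder: -12s**2 - 36s - 504. Dividing through by -12 gives the monic gcd s**2 + 3s + 42.

s**2 + 3s + 42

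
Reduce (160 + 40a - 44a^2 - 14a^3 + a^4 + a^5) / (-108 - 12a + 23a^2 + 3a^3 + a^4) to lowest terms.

(-40 - 10a + a^2 + a^3)/(27 + 3a + a^2)

Euclidean algorithm in ℚ[a]:
  a^5 + a^4 - 14a^3 - 44a^2 + 40a + 160 = (a - 2)(a^4 + 3a^3 + 23a^2 - 12a - 108) + (-31a^3 + 14a^2 + 124a - 56)
  a^4 + 3a^3 + 23a^2 - 12a - 108 = (-(1/31)a - 107/961)(-31a^3 + 14a^2 + 124a - 56) + ((27445/961)a^2 - 109780/961)
  -31a^3 + 14a^2 + 124a - 56 = (-(29791/27445)a + 13454/27445)((27445/961)a^2 - 109780/961) + (0)
Last nonzero remainder: (27445/961)a^2 - 109780/961. Dividing through by 27445/961 gives the monic gcd a^2 - 4.
Cancel a^2 - 4 from numerator and denominator to get the reduced form.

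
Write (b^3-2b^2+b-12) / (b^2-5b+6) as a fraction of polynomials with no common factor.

By polynomial division,
  b^3-2b^2+b-12 = (b+3)(b^2-5b+6) + (10b-30)
  b^2-5b+6 = ((1/10)b-1/5)(10b-30) + (0)
Last nonzero remainder: 10b-30. Dividing through by 10 gives the monic gcd b-3.
Cancel b-3 from numerator and denominator to get the reduced form.

(b^2+b+4)/(b-2)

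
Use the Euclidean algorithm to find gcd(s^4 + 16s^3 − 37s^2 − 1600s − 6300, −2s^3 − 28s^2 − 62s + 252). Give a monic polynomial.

s^2 + 16s + 63

Repeated division with remainder:
  s^4 + 16s^3 − 37s^2 − 1600s − 6300 = (−(1/2)s − 1)(−2s^3 − 28s^2 − 62s + 252) + (−96s^2 − 1536s − 6048)
  −2s^3 − 28s^2 − 62s + 252 = ((1/48)s − 1/24)(−96s^2 − 1536s − 6048) + (0)
Last nonzero remainder: −96s^2 − 1536s − 6048. Dividing through by −96 gives the monic gcd s^2 + 16s + 63.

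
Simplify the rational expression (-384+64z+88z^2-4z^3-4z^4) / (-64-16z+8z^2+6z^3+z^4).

(48+4z-4z^2)/(8+4z+z^2)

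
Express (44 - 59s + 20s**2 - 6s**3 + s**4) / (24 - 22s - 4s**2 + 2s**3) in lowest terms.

Apply the Euclidean algorithm:
  s**4 - 6s**3 + 20s**2 - 59s + 44 = ((1/2)s - 2)(2s**3 - 4s**2 - 22s + 24) + (23s**2 - 115s + 92)
  2s**3 - 4s**2 - 22s + 24 = ((2/23)s + 6/23)(23s**2 - 115s + 92) + (0)
Last nonzero remainder: 23s**2 - 115s + 92. Dividing through by 23 gives the monic gcd s**2 - 5s + 4.
Cancel s**2 - 5s + 4 from numerator and denominator to get the reduced form.

(11 - s + s**2)/(6 + 2s)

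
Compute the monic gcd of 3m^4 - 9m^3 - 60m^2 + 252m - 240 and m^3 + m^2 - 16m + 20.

m^3 + m^2 - 16m + 20

Repeated division with remainder:
  3m^4 - 9m^3 - 60m^2 + 252m - 240 = (3m - 12)(m^3 + m^2 - 16m + 20) + (0)
The last nonzero remainder m^3 + m^2 - 16m + 20 is already monic.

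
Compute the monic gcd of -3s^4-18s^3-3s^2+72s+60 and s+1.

s+1

Apply the Euclidean algorithm:
  -3s^4-18s^3-3s^2+72s+60 = (-3s^3-15s^2+12s+60)(s+1) + (0)
The last nonzero remainder s+1 is already monic.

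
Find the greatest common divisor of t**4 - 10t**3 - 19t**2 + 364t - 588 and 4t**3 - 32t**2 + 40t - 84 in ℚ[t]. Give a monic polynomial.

t - 7

Euclidean algorithm in ℚ[t]:
  t**4 - 10t**3 - 19t**2 + 364t - 588 = ((1/4)t - 1/2)(4t**3 - 32t**2 + 40t - 84) + (-45t**2 + 405t - 630)
  4t**3 - 32t**2 + 40t - 84 = (-(4/45)t - 4/45)(-45t**2 + 405t - 630) + (20t - 140)
  -45t**2 + 405t - 630 = (-(9/4)t + 9/2)(20t - 140) + (0)
Last nonzero remainder: 20t - 140. Dividing through by 20 gives the monic gcd t - 7.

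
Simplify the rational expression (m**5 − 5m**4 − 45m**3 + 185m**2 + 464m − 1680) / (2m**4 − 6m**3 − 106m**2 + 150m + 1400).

(m**2 − 7m + 12)/(2m − 10)

By polynomial division,
  m**5 − 5m**4 − 45m**3 + 185m**2 + 464m − 1680 = ((1/2)m − 1)(2m**4 − 6m**3 − 106m**2 + 150m + 1400) + (2m**3 + 4m**2 − 86m − 280)
  2m**4 − 6m**3 − 106m**2 + 150m + 1400 = (m − 5)(2m**3 + 4m**2 − 86m − 280) + (0)
Last nonzero remainder: 2m**3 + 4m**2 − 86m − 280. Dividing through by 2 gives the monic gcd m**3 + 2m**2 − 43m − 140.
Cancel m**3 + 2m**2 − 43m − 140 from numerator and denominator to get the reduced form.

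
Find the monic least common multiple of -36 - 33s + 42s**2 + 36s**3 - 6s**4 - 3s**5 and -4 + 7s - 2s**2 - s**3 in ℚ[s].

Repeated division with remainder:
  -3s**5 - 6s**4 + 36s**3 + 42s**2 - 33s - 36 = (3s**2 - 15)(-s**3 - 2s**2 + 7s - 4) + (24s**2 + 72s - 96)
  -s**3 - 2s**2 + 7s - 4 = (-(1/24)s + 1/24)(24s**2 + 72s - 96) + (0)
Last nonzero remainder: 24s**2 + 72s - 96. Dividing through by 24 gives the monic gcd s**2 + 3s - 4.
Then lcm(f, g) = f·g / gcd(f, g); expanding and making the result monic gives the answer.

-12 + s + 25s**2 - 2s**3 - 14s**4 + s**5 + s**6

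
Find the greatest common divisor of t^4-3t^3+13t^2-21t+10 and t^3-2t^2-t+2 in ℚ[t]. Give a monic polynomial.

Apply the Euclidean algorithm:
  t^4-3t^3+13t^2-21t+10 = (t-1)(t^3-2t^2-t+2) + (12t^2-24t+12)
  t^3-2t^2-t+2 = ((1/12)t)(12t^2-24t+12) + (-2t+2)
  12t^2-24t+12 = (-6t+6)(-2t+2) + (0)
Last nonzero remainder: -2t+2. Dividing through by -2 gives the monic gcd t-1.

t-1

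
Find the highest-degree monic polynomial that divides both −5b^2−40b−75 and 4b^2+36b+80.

b+5

By polynomial division,
  −5b^2−40b−75 = (−5/4)(4b^2+36b+80) + (5b+25)
  4b^2+36b+80 = ((4/5)b+16/5)(5b+25) + (0)
Last nonzero remainder: 5b+25. Dividing through by 5 gives the monic gcd b+5.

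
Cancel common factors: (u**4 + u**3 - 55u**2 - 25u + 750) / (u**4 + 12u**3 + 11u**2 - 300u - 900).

By polynomial division,
  u**4 + u**3 - 55u**2 - 25u + 750 = (u**4 + 12u**3 + 11u**2 - 300u - 900) + (-11u**3 - 66u**2 + 275u + 1650)
  u**4 + 12u**3 + 11u**2 - 300u - 900 = (-(1/11)u - 6/11)(-11u**3 - 66u**2 + 275u + 1650) + (0)
Last nonzero remainder: -11u**3 - 66u**2 + 275u + 1650. Dividing through by -11 gives the monic gcd u**3 + 6u**2 - 25u - 150.
Cancel u**3 + 6u**2 - 25u - 150 from numerator and denominator to get the reduced form.

(u - 5)/(u + 6)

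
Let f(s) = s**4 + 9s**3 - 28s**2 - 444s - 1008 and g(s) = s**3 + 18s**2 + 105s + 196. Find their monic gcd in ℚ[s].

Apply the Euclidean algorithm:
  s**4 + 9s**3 - 28s**2 - 444s - 1008 = (s - 9)(s**3 + 18s**2 + 105s + 196) + (29s**2 + 305s + 756)
  s**3 + 18s**2 + 105s + 196 = ((1/29)s + 217/841)(29s**2 + 305s + 756) + ((196/841)s + 784/841)
  29s**2 + 305s + 756 = ((24389/196)s + 22707/28)((196/841)s + 784/841) + (0)
Last nonzero remainder: (196/841)s + 784/841. Dividing through by 196/841 gives the monic gcd s + 4.

s + 4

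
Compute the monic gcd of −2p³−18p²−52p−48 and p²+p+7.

1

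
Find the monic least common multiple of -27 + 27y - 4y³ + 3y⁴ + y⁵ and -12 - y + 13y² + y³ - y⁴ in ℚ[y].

Apply the Euclidean algorithm:
  y⁵ + 3y⁴ - 4y³ + 27y - 27 = (-y - 4)(-y⁴ + y³ + 13y² - y - 12) + (13y³ + 51y² + 11y - 75)
  -y⁴ + y³ + 13y² - y - 12 = (-(1/13)y + 64/169)(13y³ + 51y² + 11y - 75) + (-(924/169)y² - (1848/169)y + 2772/169)
  13y³ + 51y² + 11y - 75 = (-(2197/924)y - 4225/924)(-(924/169)y² - (1848/169)y + 2772/169) + (0)
Last nonzero remainder: -(924/169)y² - (1848/169)y + 2772/169. Dividing through by -924/169 gives the monic gcd y² + 2y - 3.
Then lcm(f, g) = f·g / gcd(f, g); expanding and making the result monic gives the answer.

108 - 27y - 108y² + 43y³ - 17y⁵ + y⁷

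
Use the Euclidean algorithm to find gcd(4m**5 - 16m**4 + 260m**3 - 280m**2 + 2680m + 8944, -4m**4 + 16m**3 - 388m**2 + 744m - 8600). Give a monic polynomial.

m**2 - 2m + 43

Apply the Euclidean algorithm:
  4m**5 - 16m**4 + 260m**3 - 280m**2 + 2680m + 8944 = (-m)(-4m**4 + 16m**3 - 388m**2 + 744m - 8600) + (-128m**3 + 464m**2 - 5920m + 8944)
  -4m**4 + 16m**3 - 388m**2 + 744m - 8600 = ((1/32)m - 3/256)(-128m**3 + 464m**2 - 5920m + 8944) + (-(3161/16)m**2 + (3161/8)m - 135923/16)
  -128m**3 + 464m**2 - 5920m + 8944 = ((2048/3161)m - 3328/3161)(-(3161/16)m**2 + (3161/8)m - 135923/16) + (0)
Last nonzero remainder: -(3161/16)m**2 + (3161/8)m - 135923/16. Dividing through by -3161/16 gives the monic gcd m**2 - 2m + 43.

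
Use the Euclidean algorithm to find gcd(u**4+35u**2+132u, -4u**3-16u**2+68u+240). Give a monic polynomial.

u+3

Repeated division with remainder:
  u**4+35u**2+132u = (-(1/4)u+1)(-4u**3-16u**2+68u+240) + (68u**2+124u-240)
  -4u**3-16u**2+68u+240 = (-(1/17)u-37/289)(68u**2+124u-240) + ((20160/289)u+60480/289)
  68u**2+124u-240 = ((4913/5040)u-289/252)((20160/289)u+60480/289) + (0)
Last nonzero remainder: (20160/289)u+60480/289. Dividing through by 20160/289 gives the monic gcd u+3.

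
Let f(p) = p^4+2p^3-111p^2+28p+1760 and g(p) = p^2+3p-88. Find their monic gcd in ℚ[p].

p^2+3p-88

By polynomial division,
  p^4+2p^3-111p^2+28p+1760 = (p^2-p-20)(p^2+3p-88) + (0)
The last nonzero remainder p^2+3p-88 is already monic.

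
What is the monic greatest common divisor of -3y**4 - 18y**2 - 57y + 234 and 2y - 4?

y - 2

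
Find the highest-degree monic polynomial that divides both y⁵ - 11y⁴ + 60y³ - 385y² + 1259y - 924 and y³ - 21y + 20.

y² - 5y + 4

Repeated division with remainder:
  y⁵ - 11y⁴ + 60y³ - 385y² + 1259y - 924 = (y² - 11y + 81)(y³ - 21y + 20) + (-636y² + 3180y - 2544)
  y³ - 21y + 20 = (-(1/636)y - 5/636)(-636y² + 3180y - 2544) + (0)
Last nonzero remainder: -636y² + 3180y - 2544. Dividing through by -636 gives the monic gcd y² - 5y + 4.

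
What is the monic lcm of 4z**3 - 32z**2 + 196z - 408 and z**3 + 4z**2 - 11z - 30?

z**5 - z**4 + 3z**3 + 161z**2 - 224z - 1020

Repeated division with remainder:
  4z**3 - 32z**2 + 196z - 408 = (4)(z**3 + 4z**2 - 11z - 30) + (-48z**2 + 240z - 288)
  z**3 + 4z**2 - 11z - 30 = (-(1/48)z - 3/16)(-48z**2 + 240z - 288) + (28z - 84)
  -48z**2 + 240z - 288 = (-(12/7)z + 24/7)(28z - 84) + (0)
Last nonzero remainder: 28z - 84. Dividing through by 28 gives the monic gcd z - 3.
Then lcm(f, g) = f·g / gcd(f, g); expanding and making the result monic gives the answer.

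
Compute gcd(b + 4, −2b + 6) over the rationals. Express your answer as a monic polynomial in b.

1

Repeated division with remainder:
  b + 4 = (−1/2)(−2b + 6) + (7)
  −2b + 6 = (−(2/7)b + 6/7)(7) + (0)
The last nonzero remainder is the constant 7, so the polynomials are coprime and gcd = 1.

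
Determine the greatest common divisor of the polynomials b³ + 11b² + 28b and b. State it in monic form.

b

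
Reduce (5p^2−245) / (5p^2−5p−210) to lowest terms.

(p+7)/(p+6)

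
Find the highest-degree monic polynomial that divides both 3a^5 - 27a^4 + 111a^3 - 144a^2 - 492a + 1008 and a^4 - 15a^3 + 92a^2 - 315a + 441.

Euclidean algorithm in ℚ[a]:
  3a^5 - 27a^4 + 111a^3 - 144a^2 - 492a + 1008 = (3a + 18)(a^4 - 15a^3 + 92a^2 - 315a + 441) + (105a^3 - 855a^2 + 3855a - 6930)
  a^4 - 15a^3 + 92a^2 - 315a + 441 = ((1/105)a - 16/245)(105a^3 - 855a^2 + 3855a - 6930) + (-(27/49)a^2 + (135/49)a - 81/7)
  105a^3 - 855a^2 + 3855a - 6930 = (-(1715/9)a + 5390/9)(-(27/49)a^2 + (135/49)a - 81/7) + (0)
Last nonzero remainder: -(27/49)a^2 + (135/49)a - 81/7. Dividing through by -27/49 gives the monic gcd a^2 - 5a + 21.

a^2 - 5a + 21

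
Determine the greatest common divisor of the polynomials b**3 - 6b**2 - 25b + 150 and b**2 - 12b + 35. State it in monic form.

b - 5

Apply the Euclidean algorithm:
  b**3 - 6b**2 - 25b + 150 = (b + 6)(b**2 - 12b + 35) + (12b - 60)
  b**2 - 12b + 35 = ((1/12)b - 7/12)(12b - 60) + (0)
Last nonzero remainder: 12b - 60. Dividing through by 12 gives the monic gcd b - 5.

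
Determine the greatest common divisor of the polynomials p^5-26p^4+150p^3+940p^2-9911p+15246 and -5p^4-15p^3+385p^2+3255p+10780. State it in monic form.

Repeated division with remainder:
  p^5-26p^4+150p^3+940p^2-9911p+15246 = (-(1/5)p+29/5)(-5p^4-15p^3+385p^2+3255p+10780) + (314p^3-642p^2-26634p-47278)
  -5p^4-15p^3+385p^2+3255p+10780 = (-(5/314)p-1980/24649)(314p^3-642p^2-26634p-47278) + (-(2235140/24649)p^2+(8940560/24649)p+172105780/24649)
  314p^3-642p^2-26634p-47278 = (-(3869893/1117570)p-7567243/1117570)(-(2235140/24649)p^2+(8940560/24649)p+172105780/24649) + (0)
Last nonzero remainder: -(2235140/24649)p^2+(8940560/24649)p+172105780/24649. Dividing through by -2235140/24649 gives the monic gcd p^2-4p-77.

p^2-4p-77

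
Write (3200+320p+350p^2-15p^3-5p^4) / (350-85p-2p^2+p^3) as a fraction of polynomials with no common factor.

(320+35p^2-5p^3)/(35-12p+p^2)

Euclidean algorithm in ℚ[p]:
  -5p^4-15p^3+350p^2+320p+3200 = (-5p-25)(p^3-2p^2-85p+350) + (-125p^2-55p+11950)
  p^3-2p^2-85p+350 = (-(1/125)p+61/3125)(-125p^2-55p+11950) + ((7296/625)p+14592/125)
  -125p^2-55p+11950 = (-(78125/7296)p+746875/7296)((7296/625)p+14592/125) + (0)
Last nonzero remainder: (7296/625)p+14592/125. Dividing through by 7296/625 gives the monic gcd p+10.
Cancel p+10 from numerator and denominator to get the reduced form.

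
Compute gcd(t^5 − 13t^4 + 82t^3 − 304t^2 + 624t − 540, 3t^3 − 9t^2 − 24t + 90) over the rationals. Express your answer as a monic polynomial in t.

t^2 − 6t + 10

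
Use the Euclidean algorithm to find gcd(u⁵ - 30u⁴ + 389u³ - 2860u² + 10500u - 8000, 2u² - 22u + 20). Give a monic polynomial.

u² - 11u + 10

Apply the Euclidean algorithm:
  u⁵ - 30u⁴ + 389u³ - 2860u² + 10500u - 8000 = ((1/2)u³ - (19/2)u² + 85u - 400)(2u² - 22u + 20) + (0)
Last nonzero remainder: 2u² - 22u + 20. Dividing through by 2 gives the monic gcd u² - 11u + 10.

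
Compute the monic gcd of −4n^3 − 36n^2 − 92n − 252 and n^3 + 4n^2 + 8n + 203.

n + 7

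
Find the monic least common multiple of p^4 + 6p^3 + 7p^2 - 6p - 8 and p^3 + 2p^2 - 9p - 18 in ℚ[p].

p^6 + 6p^5 - 2p^4 - 60p^3 - 71p^2 + 54p + 72

Apply the Euclidean algorithm:
  p^4 + 6p^3 + 7p^2 - 6p - 8 = (p + 4)(p^3 + 2p^2 - 9p - 18) + (8p^2 + 48p + 64)
  p^3 + 2p^2 - 9p - 18 = ((1/8)p - 1/2)(8p^2 + 48p + 64) + (7p + 14)
  8p^2 + 48p + 64 = ((8/7)p + 32/7)(7p + 14) + (0)
Last nonzero remainder: 7p + 14. Dividing through by 7 gives the monic gcd p + 2.
Then lcm(f, g) = f·g / gcd(f, g); expanding and making the result monic gives the answer.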